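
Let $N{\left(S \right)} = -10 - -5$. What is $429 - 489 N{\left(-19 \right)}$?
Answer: $2874$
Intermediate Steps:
$N{\left(S \right)} = -5$ ($N{\left(S \right)} = -10 + 5 = -5$)
$429 - 489 N{\left(-19 \right)} = 429 - -2445 = 429 + 2445 = 2874$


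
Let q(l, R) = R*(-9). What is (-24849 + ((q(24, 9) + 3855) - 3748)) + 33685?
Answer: 8862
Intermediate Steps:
q(l, R) = -9*R
(-24849 + ((q(24, 9) + 3855) - 3748)) + 33685 = (-24849 + ((-9*9 + 3855) - 3748)) + 33685 = (-24849 + ((-81 + 3855) - 3748)) + 33685 = (-24849 + (3774 - 3748)) + 33685 = (-24849 + 26) + 33685 = -24823 + 33685 = 8862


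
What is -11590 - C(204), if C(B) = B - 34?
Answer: -11760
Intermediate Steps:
C(B) = -34 + B
-11590 - C(204) = -11590 - (-34 + 204) = -11590 - 1*170 = -11590 - 170 = -11760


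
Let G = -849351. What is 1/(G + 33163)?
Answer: -1/816188 ≈ -1.2252e-6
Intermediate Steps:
1/(G + 33163) = 1/(-849351 + 33163) = 1/(-816188) = -1/816188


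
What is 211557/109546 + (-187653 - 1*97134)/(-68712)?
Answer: 7622296881/1254520792 ≈ 6.0759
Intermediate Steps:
211557/109546 + (-187653 - 1*97134)/(-68712) = 211557*(1/109546) + (-187653 - 97134)*(-1/68712) = 211557/109546 - 284787*(-1/68712) = 211557/109546 + 94929/22904 = 7622296881/1254520792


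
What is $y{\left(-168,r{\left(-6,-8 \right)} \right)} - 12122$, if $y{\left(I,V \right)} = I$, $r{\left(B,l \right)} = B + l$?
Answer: $-12290$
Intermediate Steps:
$y{\left(-168,r{\left(-6,-8 \right)} \right)} - 12122 = -168 - 12122 = -12290$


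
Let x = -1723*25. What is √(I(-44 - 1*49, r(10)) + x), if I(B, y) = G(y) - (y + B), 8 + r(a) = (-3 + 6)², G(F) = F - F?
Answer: I*√42983 ≈ 207.32*I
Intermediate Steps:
G(F) = 0
r(a) = 1 (r(a) = -8 + (-3 + 6)² = -8 + 3² = -8 + 9 = 1)
x = -43075
I(B, y) = -B - y (I(B, y) = 0 - (y + B) = 0 - (B + y) = 0 + (-B - y) = -B - y)
√(I(-44 - 1*49, r(10)) + x) = √((-(-44 - 1*49) - 1*1) - 43075) = √((-(-44 - 49) - 1) - 43075) = √((-1*(-93) - 1) - 43075) = √((93 - 1) - 43075) = √(92 - 43075) = √(-42983) = I*√42983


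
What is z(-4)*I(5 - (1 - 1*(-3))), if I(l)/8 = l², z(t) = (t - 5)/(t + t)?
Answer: 9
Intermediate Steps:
z(t) = (-5 + t)/(2*t) (z(t) = (-5 + t)/((2*t)) = (-5 + t)*(1/(2*t)) = (-5 + t)/(2*t))
I(l) = 8*l²
z(-4)*I(5 - (1 - 1*(-3))) = ((½)*(-5 - 4)/(-4))*(8*(5 - (1 - 1*(-3)))²) = ((½)*(-¼)*(-9))*(8*(5 - (1 + 3))²) = 9*(8*(5 - 1*4)²)/8 = 9*(8*(5 - 4)²)/8 = 9*(8*1²)/8 = 9*(8*1)/8 = (9/8)*8 = 9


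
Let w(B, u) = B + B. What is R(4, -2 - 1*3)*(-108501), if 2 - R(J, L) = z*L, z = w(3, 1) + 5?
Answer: -6184557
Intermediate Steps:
w(B, u) = 2*B
z = 11 (z = 2*3 + 5 = 6 + 5 = 11)
R(J, L) = 2 - 11*L
R(4, -2 - 1*3)*(-108501) = (2 - 11*(-2 - 1*3))*(-108501) = (2 - 11*(-2 - 3))*(-108501) = (2 - 11*(-5))*(-108501) = (2 + 55)*(-108501) = 57*(-108501) = -6184557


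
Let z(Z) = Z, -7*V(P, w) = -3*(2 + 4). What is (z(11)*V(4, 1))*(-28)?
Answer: -792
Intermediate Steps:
V(P, w) = 18/7 (V(P, w) = -(-3)*(2 + 4)/7 = -(-3)*6/7 = -⅐*(-18) = 18/7)
(z(11)*V(4, 1))*(-28) = (11*(18/7))*(-28) = (198/7)*(-28) = -792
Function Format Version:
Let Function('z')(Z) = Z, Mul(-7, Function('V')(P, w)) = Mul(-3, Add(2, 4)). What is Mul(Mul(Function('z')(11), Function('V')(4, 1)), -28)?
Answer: -792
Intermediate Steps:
Function('V')(P, w) = Rational(18, 7) (Function('V')(P, w) = Mul(Rational(-1, 7), Mul(-3, Add(2, 4))) = Mul(Rational(-1, 7), Mul(-3, 6)) = Mul(Rational(-1, 7), -18) = Rational(18, 7))
Mul(Mul(Function('z')(11), Function('V')(4, 1)), -28) = Mul(Mul(11, Rational(18, 7)), -28) = Mul(Rational(198, 7), -28) = -792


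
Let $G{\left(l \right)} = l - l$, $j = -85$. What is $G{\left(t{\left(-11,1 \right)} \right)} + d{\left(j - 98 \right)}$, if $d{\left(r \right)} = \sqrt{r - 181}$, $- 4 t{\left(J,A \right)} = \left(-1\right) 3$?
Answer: $2 i \sqrt{91} \approx 19.079 i$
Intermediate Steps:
$t{\left(J,A \right)} = \frac{3}{4}$ ($t{\left(J,A \right)} = - \frac{\left(-1\right) 3}{4} = \left(- \frac{1}{4}\right) \left(-3\right) = \frac{3}{4}$)
$G{\left(l \right)} = 0$
$d{\left(r \right)} = \sqrt{-181 + r}$
$G{\left(t{\left(-11,1 \right)} \right)} + d{\left(j - 98 \right)} = 0 + \sqrt{-181 - 183} = 0 + \sqrt{-364} = 0 + 2 i \sqrt{91} = 2 i \sqrt{91}$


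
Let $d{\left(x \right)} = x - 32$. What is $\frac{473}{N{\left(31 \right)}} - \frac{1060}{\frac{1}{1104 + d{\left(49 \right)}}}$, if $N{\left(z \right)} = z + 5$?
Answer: $- \frac{42776887}{36} \approx -1.1882 \cdot 10^{6}$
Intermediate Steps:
$d{\left(x \right)} = -32 + x$ ($d{\left(x \right)} = x - 32 = -32 + x$)
$N{\left(z \right)} = 5 + z$
$\frac{473}{N{\left(31 \right)}} - \frac{1060}{\frac{1}{1104 + d{\left(49 \right)}}} = \frac{473}{5 + 31} - \frac{1060}{\frac{1}{1104 + \left(-32 + 49\right)}} = \frac{473}{36} - \frac{1060}{\frac{1}{1104 + 17}} = 473 \cdot \frac{1}{36} - \frac{1060}{\frac{1}{1121}} = \frac{473}{36} - 1060 \frac{1}{\frac{1}{1121}} = \frac{473}{36} - 1188260 = - \frac{42776887}{36}$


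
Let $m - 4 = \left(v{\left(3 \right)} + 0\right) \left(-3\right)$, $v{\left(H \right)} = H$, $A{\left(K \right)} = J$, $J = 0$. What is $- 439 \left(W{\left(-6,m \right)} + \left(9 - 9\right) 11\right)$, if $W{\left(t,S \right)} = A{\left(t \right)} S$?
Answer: $0$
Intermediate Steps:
$A{\left(K \right)} = 0$
$m = -5$ ($m = 4 + \left(3 + 0\right) \left(-3\right) = 4 + 3 \left(-3\right) = 4 - 9 = -5$)
$W{\left(t,S \right)} = 0$ ($W{\left(t,S \right)} = 0 S = 0$)
$- 439 \left(W{\left(-6,m \right)} + \left(9 - 9\right) 11\right) = - 439 \left(0 + \left(9 - 9\right) 11\right) = - 439 \left(0 + 0 \cdot 11\right) = - 439 \left(0 + 0\right) = \left(-439\right) 0 = 0$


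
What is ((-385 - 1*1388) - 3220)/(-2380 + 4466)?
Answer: -4993/2086 ≈ -2.3936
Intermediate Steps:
((-385 - 1*1388) - 3220)/(-2380 + 4466) = ((-385 - 1388) - 3220)/2086 = (-1773 - 3220)*(1/2086) = -4993*1/2086 = -4993/2086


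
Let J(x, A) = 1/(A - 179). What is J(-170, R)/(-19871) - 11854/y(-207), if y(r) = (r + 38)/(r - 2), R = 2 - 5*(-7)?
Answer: -6990677651283/476864258 ≈ -14660.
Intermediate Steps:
R = 37 (R = 2 + 35 = 37)
J(x, A) = 1/(-179 + A)
y(r) = (38 + r)/(-2 + r)
J(-170, R)/(-19871) - 11854/y(-207) = 1/((-179 + 37)*(-19871)) - 11854*(-2 - 207)/(38 - 207) = -1/19871/(-142) - 11854/(-169/(-209)) = -1/142*(-1/19871) - 11854/((-1/209*(-169))) = 1/2821682 - 11854/169/209 = 1/2821682 - 11854*209/169 = 1/2821682 - 2477486/169 = -6990677651283/476864258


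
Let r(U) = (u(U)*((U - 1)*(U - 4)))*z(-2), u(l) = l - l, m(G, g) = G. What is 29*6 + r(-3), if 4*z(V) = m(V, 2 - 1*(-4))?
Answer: 174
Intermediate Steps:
z(V) = V/4
u(l) = 0
r(U) = 0 (r(U) = (0*((U - 1)*(U - 4)))*((1/4)*(-2)) = (0*((-1 + U)*(-4 + U)))*(-1/2) = 0*(-1/2) = 0)
29*6 + r(-3) = 29*6 + 0 = 174 + 0 = 174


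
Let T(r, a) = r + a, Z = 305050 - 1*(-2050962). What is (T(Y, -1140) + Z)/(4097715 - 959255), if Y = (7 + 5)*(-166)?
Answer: 117644/156923 ≈ 0.74969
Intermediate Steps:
Y = -1992 (Y = 12*(-166) = -1992)
Z = 2356012 (Z = 305050 + 2050962 = 2356012)
T(r, a) = a + r
(T(Y, -1140) + Z)/(4097715 - 959255) = ((-1140 - 1992) + 2356012)/(4097715 - 959255) = (-3132 + 2356012)/3138460 = 2352880*(1/3138460) = 117644/156923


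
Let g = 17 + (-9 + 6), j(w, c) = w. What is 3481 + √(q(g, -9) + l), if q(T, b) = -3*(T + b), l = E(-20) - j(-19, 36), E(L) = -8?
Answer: 3481 + 2*I ≈ 3481.0 + 2.0*I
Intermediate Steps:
g = 14 (g = 17 - 3 = 14)
l = 11 (l = -8 - 1*(-19) = -8 + 19 = 11)
q(T, b) = -3*T - 3*b
3481 + √(q(g, -9) + l) = 3481 + √((-3*14 - 3*(-9)) + 11) = 3481 + √((-42 + 27) + 11) = 3481 + √(-15 + 11) = 3481 + √(-4) = 3481 + 2*I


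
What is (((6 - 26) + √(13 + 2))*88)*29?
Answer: -51040 + 2552*√15 ≈ -41156.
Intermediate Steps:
(((6 - 26) + √(13 + 2))*88)*29 = ((-20 + √15)*88)*29 = (-1760 + 88*√15)*29 = -51040 + 2552*√15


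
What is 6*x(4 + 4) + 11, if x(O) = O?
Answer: 59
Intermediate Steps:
6*x(4 + 4) + 11 = 6*(4 + 4) + 11 = 6*8 + 11 = 48 + 11 = 59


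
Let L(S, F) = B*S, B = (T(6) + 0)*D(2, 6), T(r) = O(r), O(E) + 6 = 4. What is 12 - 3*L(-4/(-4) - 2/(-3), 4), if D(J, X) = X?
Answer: 72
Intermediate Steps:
O(E) = -2 (O(E) = -6 + 4 = -2)
T(r) = -2
B = -12 (B = (-2 + 0)*6 = -2*6 = -12)
L(S, F) = -12*S
12 - 3*L(-4/(-4) - 2/(-3), 4) = 12 - (-36)*(-4/(-4) - 2/(-3)) = 12 - (-36)*(-4*(-1/4) - 2*(-1/3)) = 12 - (-36)*(1 + 2/3) = 12 - (-36)*5/3 = 12 - 3*(-20) = 12 + 60 = 72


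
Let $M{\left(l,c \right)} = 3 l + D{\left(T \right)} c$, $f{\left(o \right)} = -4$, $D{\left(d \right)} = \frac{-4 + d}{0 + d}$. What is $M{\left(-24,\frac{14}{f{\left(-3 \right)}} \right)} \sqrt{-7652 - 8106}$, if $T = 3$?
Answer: $- \frac{425 i \sqrt{15758}}{6} \approx - 8891.8 i$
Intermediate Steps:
$D{\left(d \right)} = \frac{-4 + d}{d}$
$M{\left(l,c \right)} = 3 l - \frac{c}{3}$ ($M{\left(l,c \right)} = 3 l + \frac{-4 + 3}{3} c = 3 l + \frac{1}{3} \left(-1\right) c = 3 l - \frac{c}{3}$)
$M{\left(-24,\frac{14}{f{\left(-3 \right)}} \right)} \sqrt{-7652 - 8106} = \left(3 \left(-24\right) - \frac{14 \frac{1}{-4}}{3}\right) \sqrt{-7652 - 8106} = \left(-72 - \frac{14 \left(- \frac{1}{4}\right)}{3}\right) \sqrt{-15758} = \left(-72 - - \frac{7}{6}\right) i \sqrt{15758} = \left(-72 + \frac{7}{6}\right) i \sqrt{15758} = - \frac{425 i \sqrt{15758}}{6}$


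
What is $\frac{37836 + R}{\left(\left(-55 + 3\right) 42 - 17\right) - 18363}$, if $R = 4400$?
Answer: $- \frac{10559}{5141} \approx -2.0539$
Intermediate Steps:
$\frac{37836 + R}{\left(\left(-55 + 3\right) 42 - 17\right) - 18363} = \frac{37836 + 4400}{\left(\left(-55 + 3\right) 42 - 17\right) - 18363} = \frac{42236}{\left(\left(-52\right) 42 - 17\right) - 18363} = \frac{42236}{\left(-2184 - 17\right) - 18363} = \frac{42236}{-2201 - 18363} = \frac{42236}{-20564} = 42236 \left(- \frac{1}{20564}\right) = - \frac{10559}{5141}$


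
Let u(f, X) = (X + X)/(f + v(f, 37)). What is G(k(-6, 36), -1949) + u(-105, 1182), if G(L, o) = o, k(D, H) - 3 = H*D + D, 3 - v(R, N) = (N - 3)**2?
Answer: -1227103/629 ≈ -1950.9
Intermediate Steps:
v(R, N) = 3 - (-3 + N)**2 (v(R, N) = 3 - (N - 3)**2 = 3 - (-3 + N)**2)
u(f, X) = 2*X/(-1153 + f) (u(f, X) = (X + X)/(f + (3 - (-3 + 37)**2)) = (2*X)/(f + (3 - 1*34**2)) = (2*X)/(f + (3 - 1*1156)) = (2*X)/(f + (3 - 1156)) = (2*X)/(f - 1153) = (2*X)/(-1153 + f) = 2*X/(-1153 + f))
k(D, H) = 3 + D + D*H (k(D, H) = 3 + (H*D + D) = 3 + (D*H + D) = 3 + (D + D*H) = 3 + D + D*H)
G(k(-6, 36), -1949) + u(-105, 1182) = -1949 + 2*1182/(-1153 - 105) = -1949 + 2*1182/(-1258) = -1949 + 2*1182*(-1/1258) = -1949 - 1182/629 = -1227103/629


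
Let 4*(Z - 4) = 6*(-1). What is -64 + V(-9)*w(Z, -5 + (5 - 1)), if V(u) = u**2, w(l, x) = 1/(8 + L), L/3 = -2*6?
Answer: -1873/28 ≈ -66.893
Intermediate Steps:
L = -36 (L = 3*(-2*6) = 3*(-12) = -36)
Z = 5/2 (Z = 4 + (6*(-1))/4 = 4 + (1/4)*(-6) = 4 - 3/2 = 5/2 ≈ 2.5000)
w(l, x) = -1/28 (w(l, x) = 1/(8 - 36) = 1/(-28) = -1/28)
-64 + V(-9)*w(Z, -5 + (5 - 1)) = -64 + (-9)**2*(-1/28) = -64 + 81*(-1/28) = -64 - 81/28 = -1873/28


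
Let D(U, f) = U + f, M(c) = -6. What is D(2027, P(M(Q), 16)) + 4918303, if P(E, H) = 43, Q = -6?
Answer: 4920373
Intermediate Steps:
D(2027, P(M(Q), 16)) + 4918303 = (2027 + 43) + 4918303 = 2070 + 4918303 = 4920373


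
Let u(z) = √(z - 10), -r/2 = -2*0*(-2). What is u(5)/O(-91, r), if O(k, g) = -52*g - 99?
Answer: -I*√5/99 ≈ -0.022587*I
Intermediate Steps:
r = 0 (r = -2*(-2*0)*(-2) = -0*(-2) = -2*0 = 0)
O(k, g) = -99 - 52*g
u(z) = √(-10 + z)
u(5)/O(-91, r) = √(-10 + 5)/(-99 - 52*0) = √(-5)/(-99 + 0) = (I*√5)/(-99) = (I*√5)*(-1/99) = -I*√5/99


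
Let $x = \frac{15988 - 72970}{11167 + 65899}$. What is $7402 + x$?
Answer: $\frac{285192775}{38533} \approx 7401.3$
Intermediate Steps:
$x = - \frac{28491}{38533}$ ($x = - \frac{56982}{77066} = \left(-56982\right) \frac{1}{77066} = - \frac{28491}{38533} \approx -0.73939$)
$7402 + x = 7402 - \frac{28491}{38533} = \frac{285192775}{38533}$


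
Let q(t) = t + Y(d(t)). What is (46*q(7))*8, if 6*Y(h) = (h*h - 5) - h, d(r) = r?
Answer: 14536/3 ≈ 4845.3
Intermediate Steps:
Y(h) = -5/6 - h/6 + h**2/6 (Y(h) = ((h*h - 5) - h)/6 = ((h**2 - 5) - h)/6 = ((-5 + h**2) - h)/6 = (-5 + h**2 - h)/6 = -5/6 - h/6 + h**2/6)
q(t) = -5/6 + t**2/6 + 5*t/6 (q(t) = t + (-5/6 - t/6 + t**2/6) = -5/6 + t**2/6 + 5*t/6)
(46*q(7))*8 = (46*(-5/6 + (1/6)*7**2 + (5/6)*7))*8 = (46*(-5/6 + (1/6)*49 + 35/6))*8 = (46*(-5/6 + 49/6 + 35/6))*8 = (46*(79/6))*8 = (1817/3)*8 = 14536/3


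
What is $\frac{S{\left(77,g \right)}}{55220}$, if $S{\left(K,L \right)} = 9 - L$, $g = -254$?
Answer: $\frac{263}{55220} \approx 0.0047628$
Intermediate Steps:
$\frac{S{\left(77,g \right)}}{55220} = \frac{9 - -254}{55220} = \left(9 + 254\right) \frac{1}{55220} = 263 \cdot \frac{1}{55220} = \frac{263}{55220}$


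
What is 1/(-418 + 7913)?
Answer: 1/7495 ≈ 0.00013342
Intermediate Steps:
1/(-418 + 7913) = 1/7495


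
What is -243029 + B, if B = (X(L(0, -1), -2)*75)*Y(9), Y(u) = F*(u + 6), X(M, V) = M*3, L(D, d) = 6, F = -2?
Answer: -283529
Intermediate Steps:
X(M, V) = 3*M
Y(u) = -12 - 2*u (Y(u) = -2*(u + 6) = -2*(6 + u) = -12 - 2*u)
B = -40500 (B = ((3*6)*75)*(-12 - 2*9) = (18*75)*(-12 - 18) = 1350*(-30) = -40500)
-243029 + B = -243029 - 40500 = -283529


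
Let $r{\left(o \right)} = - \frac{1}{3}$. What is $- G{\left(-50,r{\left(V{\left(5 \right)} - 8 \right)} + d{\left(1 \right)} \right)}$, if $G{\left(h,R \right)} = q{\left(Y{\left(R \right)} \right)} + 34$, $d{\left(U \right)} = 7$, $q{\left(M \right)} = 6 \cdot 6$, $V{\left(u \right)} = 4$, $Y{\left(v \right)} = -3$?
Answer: $-70$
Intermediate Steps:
$q{\left(M \right)} = 36$
$r{\left(o \right)} = - \frac{1}{3}$ ($r{\left(o \right)} = \left(-1\right) \frac{1}{3} = - \frac{1}{3}$)
$G{\left(h,R \right)} = 70$ ($G{\left(h,R \right)} = 36 + 34 = 70$)
$- G{\left(-50,r{\left(V{\left(5 \right)} - 8 \right)} + d{\left(1 \right)} \right)} = \left(-1\right) 70 = -70$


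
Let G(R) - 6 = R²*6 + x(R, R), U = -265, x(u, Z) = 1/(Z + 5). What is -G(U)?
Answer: -109552559/260 ≈ -4.2136e+5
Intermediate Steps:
x(u, Z) = 1/(5 + Z)
G(R) = 6 + 1/(5 + R) + 6*R² (G(R) = 6 + (R²*6 + 1/(5 + R)) = 6 + (6*R² + 1/(5 + R)) = 6 + (1/(5 + R) + 6*R²) = 6 + 1/(5 + R) + 6*R²)
-G(U) = -(1 + 6*(1 + (-265)²)*(5 - 265))/(5 - 265) = -(1 + 6*(1 + 70225)*(-260))/(-260) = -(-1)*(1 + 6*70226*(-260))/260 = -(-1)*(1 - 109552560)/260 = -(-1)*(-109552559)/260 = -1*109552559/260 = -109552559/260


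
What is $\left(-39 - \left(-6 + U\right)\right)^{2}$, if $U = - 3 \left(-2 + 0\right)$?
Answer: $1521$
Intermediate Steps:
$U = 6$ ($U = \left(-3\right) \left(-2\right) = 6$)
$\left(-39 - \left(-6 + U\right)\right)^{2} = \left(-39 + \left(\left(28 - 6\right) - 22\right)\right)^{2} = \left(-39 + \left(22 - 22\right)\right)^{2} = \left(-39 + 0\right)^{2} = \left(-39\right)^{2} = 1521$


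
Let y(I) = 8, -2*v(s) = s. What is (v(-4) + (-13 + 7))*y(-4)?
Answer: -32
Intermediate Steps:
v(s) = -s/2
(v(-4) + (-13 + 7))*y(-4) = (-½*(-4) + (-13 + 7))*8 = (2 - 6)*8 = -4*8 = -32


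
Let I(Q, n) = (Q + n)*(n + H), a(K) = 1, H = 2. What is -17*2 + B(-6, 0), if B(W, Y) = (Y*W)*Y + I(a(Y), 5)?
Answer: 8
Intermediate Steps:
I(Q, n) = (2 + n)*(Q + n) (I(Q, n) = (Q + n)*(n + 2) = (Q + n)*(2 + n) = (2 + n)*(Q + n))
B(W, Y) = 42 + W*Y² (B(W, Y) = (Y*W)*Y + (5² + 2*1 + 2*5 + 1*5) = (W*Y)*Y + (25 + 2 + 10 + 5) = W*Y² + 42 = 42 + W*Y²)
-17*2 + B(-6, 0) = -17*2 + (42 - 6*0²) = -34 + (42 - 6*0) = -34 + (42 + 0) = -34 + 42 = 8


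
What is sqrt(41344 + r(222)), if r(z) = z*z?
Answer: 2*sqrt(22657) ≈ 301.04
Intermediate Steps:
r(z) = z**2
sqrt(41344 + r(222)) = sqrt(41344 + 222**2) = sqrt(41344 + 49284) = sqrt(90628) = 2*sqrt(22657)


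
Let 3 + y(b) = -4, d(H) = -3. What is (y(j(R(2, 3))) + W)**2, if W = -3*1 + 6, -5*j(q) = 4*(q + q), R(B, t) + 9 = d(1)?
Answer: 16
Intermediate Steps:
R(B, t) = -12 (R(B, t) = -9 - 3 = -12)
j(q) = -8*q/5 (j(q) = -4*(q + q)/5 = -4*2*q/5 = -8*q/5)
W = 3 (W = -3 + 6 = 3)
y(b) = -7 (y(b) = -3 - 4 = -7)
(y(j(R(2, 3))) + W)**2 = (-7 + 3)**2 = (-4)**2 = 16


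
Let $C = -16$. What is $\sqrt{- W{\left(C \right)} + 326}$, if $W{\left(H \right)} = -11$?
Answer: $\sqrt{337} \approx 18.358$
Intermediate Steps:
$\sqrt{- W{\left(C \right)} + 326} = \sqrt{\left(-1\right) \left(-11\right) + 326} = \sqrt{11 + 326} = \sqrt{337}$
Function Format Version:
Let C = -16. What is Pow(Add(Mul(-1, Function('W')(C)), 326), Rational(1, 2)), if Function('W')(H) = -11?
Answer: Pow(337, Rational(1, 2)) ≈ 18.358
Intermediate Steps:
Pow(Add(Mul(-1, Function('W')(C)), 326), Rational(1, 2)) = Pow(Add(Mul(-1, -11), 326), Rational(1, 2)) = Pow(Add(11, 326), Rational(1, 2)) = Pow(337, Rational(1, 2))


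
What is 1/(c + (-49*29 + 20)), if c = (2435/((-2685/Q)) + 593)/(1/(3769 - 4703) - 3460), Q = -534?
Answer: -578463739/810607804361 ≈ -0.00071362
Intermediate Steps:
c = -180106022/578463739 (c = (2435/((-2685/(-534))) + 593)/(1/(3769 - 4703) - 3460) = (2435/((-2685*(-1/534))) + 593)/(1/(-934) - 3460) = (2435/(895/178) + 593)/(-1/934 - 3460) = (2435*(178/895) + 593)/(-3231641/934) = (86686/179 + 593)*(-934/3231641) = (192833/179)*(-934/3231641) = -180106022/578463739 ≈ -0.31135)
1/(c + (-49*29 + 20)) = 1/(-180106022/578463739 + (-49*29 + 20)) = 1/(-180106022/578463739 + (-1421 + 20)) = 1/(-180106022/578463739 - 1401) = 1/(-810607804361/578463739) = -578463739/810607804361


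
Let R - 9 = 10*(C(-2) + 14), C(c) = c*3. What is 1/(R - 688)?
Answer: -1/599 ≈ -0.0016694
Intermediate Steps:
C(c) = 3*c
R = 89 (R = 9 + 10*(3*(-2) + 14) = 9 + 10*(-6 + 14) = 9 + 10*8 = 9 + 80 = 89)
1/(R - 688) = 1/(89 - 688) = 1/(-599) = -1/599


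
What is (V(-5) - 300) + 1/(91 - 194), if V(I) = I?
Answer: -31416/103 ≈ -305.01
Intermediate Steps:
(V(-5) - 300) + 1/(91 - 194) = (-5 - 300) + 1/(91 - 194) = -305 + 1/(-103) = -305 - 1/103 = -31416/103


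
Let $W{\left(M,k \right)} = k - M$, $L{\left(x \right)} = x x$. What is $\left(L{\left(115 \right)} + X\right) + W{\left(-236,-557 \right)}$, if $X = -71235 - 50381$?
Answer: $-108712$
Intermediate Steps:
$X = -121616$
$L{\left(x \right)} = x^{2}$
$\left(L{\left(115 \right)} + X\right) + W{\left(-236,-557 \right)} = \left(115^{2} - 121616\right) - 321 = \left(13225 - 121616\right) + \left(-557 + 236\right) = -108391 - 321 = -108712$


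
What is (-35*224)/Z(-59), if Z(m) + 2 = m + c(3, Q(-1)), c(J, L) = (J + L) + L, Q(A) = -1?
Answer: 392/3 ≈ 130.67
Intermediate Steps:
c(J, L) = J + 2*L
Z(m) = -1 + m (Z(m) = -2 + (m + (3 + 2*(-1))) = -2 + (m + (3 - 2)) = -2 + (m + 1) = -2 + (1 + m) = -1 + m)
(-35*224)/Z(-59) = (-35*224)/(-1 - 59) = -7840/(-60) = -7840*(-1/60) = 392/3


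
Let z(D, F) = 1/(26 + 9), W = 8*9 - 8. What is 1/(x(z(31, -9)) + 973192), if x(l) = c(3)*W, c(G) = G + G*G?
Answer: 1/973960 ≈ 1.0267e-6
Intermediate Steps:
c(G) = G + G**2
W = 64 (W = 72 - 8 = 64)
z(D, F) = 1/35
x(l) = 768 (x(l) = (3*(1 + 3))*64 = (3*4)*64 = 12*64 = 768)
1/(x(z(31, -9)) + 973192) = 1/(768 + 973192) = 1/973960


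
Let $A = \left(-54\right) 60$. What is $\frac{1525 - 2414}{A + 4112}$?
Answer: $- \frac{889}{872} \approx -1.0195$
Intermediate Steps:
$A = -3240$
$\frac{1525 - 2414}{A + 4112} = \frac{1525 - 2414}{-3240 + 4112} = - \frac{889}{872}$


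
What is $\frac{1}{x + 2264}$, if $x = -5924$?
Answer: $- \frac{1}{3660} \approx -0.00027322$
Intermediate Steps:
$\frac{1}{x + 2264} = \frac{1}{-5924 + 2264} = \frac{1}{-3660} = - \frac{1}{3660}$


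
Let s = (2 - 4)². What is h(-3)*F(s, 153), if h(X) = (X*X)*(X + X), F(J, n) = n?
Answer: -8262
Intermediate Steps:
s = 4 (s = (-2)² = 4)
h(X) = 2*X³ (h(X) = X²*(2*X) = 2*X³)
h(-3)*F(s, 153) = (2*(-3)³)*153 = (2*(-27))*153 = -54*153 = -8262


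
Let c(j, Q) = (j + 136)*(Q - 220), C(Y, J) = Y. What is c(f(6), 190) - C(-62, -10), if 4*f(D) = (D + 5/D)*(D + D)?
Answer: -4633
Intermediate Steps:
f(D) = D*(D + 5/D)/2 (f(D) = ((D + 5/D)*(D + D))/4 = ((D + 5/D)*(2*D))/4 = (2*D*(D + 5/D))/4 = D*(D + 5/D)/2)
c(j, Q) = (-220 + Q)*(136 + j) (c(j, Q) = (136 + j)*(-220 + Q) = (-220 + Q)*(136 + j))
c(f(6), 190) - C(-62, -10) = (-29920 - 220*(5/2 + (½)*6²) + 136*190 + 190*(5/2 + (½)*6²)) - 1*(-62) = (-29920 - 220*(5/2 + (½)*36) + 25840 + 190*(5/2 + (½)*36)) + 62 = (-29920 - 220*(5/2 + 18) + 25840 + 190*(5/2 + 18)) + 62 = (-29920 - 220*41/2 + 25840 + 190*(41/2)) + 62 = (-29920 - 4510 + 25840 + 3895) + 62 = -4695 + 62 = -4633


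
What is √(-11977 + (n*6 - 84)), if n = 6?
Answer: 5*I*√481 ≈ 109.66*I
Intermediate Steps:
√(-11977 + (n*6 - 84)) = √(-11977 + (6*6 - 84)) = √(-11977 + (36 - 84)) = √(-11977 - 48) = √(-12025) = 5*I*√481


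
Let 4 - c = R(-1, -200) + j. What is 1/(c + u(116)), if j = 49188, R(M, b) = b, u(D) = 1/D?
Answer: -116/5682143 ≈ -2.0415e-5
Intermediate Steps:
c = -48984 (c = 4 - (-200 + 49188) = 4 - 1*48988 = 4 - 48988 = -48984)
1/(c + u(116)) = 1/(-48984 + 1/116) = 1/(-5682143/116) = -116/5682143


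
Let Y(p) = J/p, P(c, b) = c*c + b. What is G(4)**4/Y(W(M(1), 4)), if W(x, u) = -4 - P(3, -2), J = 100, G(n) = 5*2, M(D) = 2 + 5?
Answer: -1100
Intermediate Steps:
P(c, b) = b + c**2 (P(c, b) = c**2 + b = b + c**2)
M(D) = 7
G(n) = 10
W(x, u) = -11 (W(x, u) = -4 - (-2 + 3**2) = -4 - (-2 + 9) = -4 - 1*7 = -4 - 7 = -11)
Y(p) = 100/p
G(4)**4/Y(W(M(1), 4)) = 10**4/((100/(-11))) = 10000/((100*(-1/11))) = 10000/(-100/11) = 10000*(-11/100) = -1100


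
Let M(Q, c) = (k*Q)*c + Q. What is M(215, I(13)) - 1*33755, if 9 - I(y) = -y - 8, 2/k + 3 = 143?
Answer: -234135/7 ≈ -33448.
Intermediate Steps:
k = 1/70 (k = 2/(-3 + 143) = 2/140 = 2*(1/140) = 1/70 ≈ 0.014286)
I(y) = 17 + y (I(y) = 9 - (-y - 8) = 9 - (-8 - y) = 9 + (8 + y) = 17 + y)
M(Q, c) = Q + Q*c/70 (M(Q, c) = (Q/70)*c + Q = Q*c/70 + Q = Q + Q*c/70)
M(215, I(13)) - 1*33755 = (1/70)*215*(70 + (17 + 13)) - 1*33755 = (1/70)*215*(70 + 30) - 33755 = (1/70)*215*100 - 33755 = 2150/7 - 33755 = -234135/7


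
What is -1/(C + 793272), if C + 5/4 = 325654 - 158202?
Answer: -4/3842891 ≈ -1.0409e-6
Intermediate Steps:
C = 669803/4 (C = -5/4 + (325654 - 158202) = -5/4 + 167452 = 669803/4 ≈ 1.6745e+5)
-1/(C + 793272) = -1/(669803/4 + 793272) = -1/3842891/4 = -1*4/3842891 = -4/3842891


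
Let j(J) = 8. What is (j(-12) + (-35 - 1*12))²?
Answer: 1521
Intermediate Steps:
(j(-12) + (-35 - 1*12))² = (8 + (-35 - 1*12))² = (8 + (-35 - 12))² = (8 - 47)² = (-39)² = 1521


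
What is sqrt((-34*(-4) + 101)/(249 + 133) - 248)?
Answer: I*sqrt(36098618)/382 ≈ 15.728*I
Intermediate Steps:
sqrt((-34*(-4) + 101)/(249 + 133) - 248) = sqrt((136 + 101)/382 - 248) = sqrt(237*(1/382) - 248) = sqrt(237/382 - 248) = sqrt(-94499/382) = I*sqrt(36098618)/382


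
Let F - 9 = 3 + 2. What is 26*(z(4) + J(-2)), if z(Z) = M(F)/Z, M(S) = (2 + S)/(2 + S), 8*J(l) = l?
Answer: 0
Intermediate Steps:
J(l) = l/8
F = 14 (F = 9 + (3 + 2) = 9 + 5 = 14)
M(S) = 1
z(Z) = 1/Z
26*(z(4) + J(-2)) = 26*(1/4 + (1/8)*(-2)) = 26*(1/4 - 1/4) = 26*0 = 0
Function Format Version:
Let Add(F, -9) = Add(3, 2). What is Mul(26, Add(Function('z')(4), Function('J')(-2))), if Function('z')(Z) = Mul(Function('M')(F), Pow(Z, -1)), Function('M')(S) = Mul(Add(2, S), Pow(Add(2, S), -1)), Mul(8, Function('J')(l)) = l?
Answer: 0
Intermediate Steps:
Function('J')(l) = Mul(Rational(1, 8), l)
F = 14 (F = Add(9, Add(3, 2)) = Add(9, 5) = 14)
Function('M')(S) = 1
Function('z')(Z) = Pow(Z, -1) (Function('z')(Z) = Mul(1, Pow(Z, -1)) = Pow(Z, -1))
Mul(26, Add(Function('z')(4), Function('J')(-2))) = Mul(26, Add(Pow(4, -1), Mul(Rational(1, 8), -2))) = Mul(26, Add(Rational(1, 4), Rational(-1, 4))) = Mul(26, 0) = 0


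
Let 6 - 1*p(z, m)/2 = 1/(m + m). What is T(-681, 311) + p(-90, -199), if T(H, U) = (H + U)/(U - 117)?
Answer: 194918/19303 ≈ 10.098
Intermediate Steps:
p(z, m) = 12 - 1/m (p(z, m) = 12 - 2/(m + m) = 12 - 2*1/(2*m) = 12 - 1/m)
T(H, U) = (H + U)/(-117 + U)
T(-681, 311) + p(-90, -199) = (-681 + 311)/(-117 + 311) + (12 - 1/(-199)) = -370/194 + (12 - 1*(-1/199)) = (1/194)*(-370) + (12 + 1/199) = -185/97 + 2389/199 = 194918/19303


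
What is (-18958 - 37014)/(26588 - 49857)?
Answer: 55972/23269 ≈ 2.4054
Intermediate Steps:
(-18958 - 37014)/(26588 - 49857) = -55972/(-23269) = -55972*(-1/23269) = 55972/23269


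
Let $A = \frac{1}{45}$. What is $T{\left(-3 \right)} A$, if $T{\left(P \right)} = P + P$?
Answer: $- \frac{2}{15} \approx -0.13333$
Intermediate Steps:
$A = \frac{1}{45} \approx 0.022222$
$T{\left(P \right)} = 2 P$
$T{\left(-3 \right)} A = 2 \left(-3\right) \frac{1}{45} = \left(-6\right) \frac{1}{45} = - \frac{2}{15}$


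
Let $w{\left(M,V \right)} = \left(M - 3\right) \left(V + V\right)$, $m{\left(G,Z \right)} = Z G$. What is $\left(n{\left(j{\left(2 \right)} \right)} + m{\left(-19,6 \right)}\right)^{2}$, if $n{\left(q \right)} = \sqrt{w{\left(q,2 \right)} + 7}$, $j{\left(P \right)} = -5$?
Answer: $12971 - 1140 i \approx 12971.0 - 1140.0 i$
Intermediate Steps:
$m{\left(G,Z \right)} = G Z$
$w{\left(M,V \right)} = 2 V \left(-3 + M\right)$ ($w{\left(M,V \right)} = \left(-3 + M\right) 2 V = 2 V \left(-3 + M\right)$)
$n{\left(q \right)} = \sqrt{-5 + 4 q}$ ($n{\left(q \right)} = \sqrt{2 \cdot 2 \left(-3 + q\right) + 7} = \sqrt{\left(-12 + 4 q\right) + 7} = \sqrt{-5 + 4 q}$)
$\left(n{\left(j{\left(2 \right)} \right)} + m{\left(-19,6 \right)}\right)^{2} = \left(\sqrt{-5 + 4 \left(-5\right)} - 114\right)^{2} = \left(\sqrt{-5 - 20} - 114\right)^{2} = \left(\sqrt{-25} - 114\right)^{2} = \left(5 i - 114\right)^{2} = \left(-114 + 5 i\right)^{2}$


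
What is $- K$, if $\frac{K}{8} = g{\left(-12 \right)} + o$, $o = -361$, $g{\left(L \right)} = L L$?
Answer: $1736$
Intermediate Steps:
$g{\left(L \right)} = L^{2}$
$K = -1736$ ($K = 8 \left(\left(-12\right)^{2} - 361\right) = 8 \left(144 - 361\right) = 8 \left(-217\right) = -1736$)
$- K = \left(-1\right) \left(-1736\right) = 1736$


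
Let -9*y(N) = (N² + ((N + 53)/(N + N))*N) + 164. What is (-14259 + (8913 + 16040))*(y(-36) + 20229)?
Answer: 643752065/3 ≈ 2.1458e+8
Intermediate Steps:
y(N) = -127/6 - N²/9 - N/18 (y(N) = -((N² + ((N + 53)/(N + N))*N) + 164)/9 = -((N² + ((53 + N)/((2*N)))*N) + 164)/9 = -((N² + ((53 + N)*(1/(2*N)))*N) + 164)/9 = -((N² + ((53 + N)/(2*N))*N) + 164)/9 = -((N² + (53/2 + N/2)) + 164)/9 = -((53/2 + N² + N/2) + 164)/9 = -(381/2 + N² + N/2)/9 = -127/6 - N²/9 - N/18)
(-14259 + (8913 + 16040))*(y(-36) + 20229) = (-14259 + (8913 + 16040))*((-127/6 - ⅑*(-36)² - 1/18*(-36)) + 20229) = (-14259 + 24953)*((-127/6 - ⅑*1296 + 2) + 20229) = 10694*((-127/6 - 144 + 2) + 20229) = 10694*(-979/6 + 20229) = 10694*(120395/6) = 643752065/3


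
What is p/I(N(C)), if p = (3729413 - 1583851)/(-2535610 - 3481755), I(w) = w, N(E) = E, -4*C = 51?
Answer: 8582248/306885615 ≈ 0.027966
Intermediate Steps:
C = -51/4 (C = -1/4*51 = -51/4 ≈ -12.750)
p = -2145562/6017365 (p = 2145562/(-6017365) = 2145562*(-1/6017365) = -2145562/6017365 ≈ -0.35656)
p/I(N(C)) = -2145562/(6017365*(-51/4)) = -2145562/6017365*(-4/51) = 8582248/306885615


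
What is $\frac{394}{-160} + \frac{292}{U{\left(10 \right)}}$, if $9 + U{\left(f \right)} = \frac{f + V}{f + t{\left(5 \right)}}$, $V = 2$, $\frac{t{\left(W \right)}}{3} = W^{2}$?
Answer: $- \frac{2133941}{60240} \approx -35.424$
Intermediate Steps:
$t{\left(W \right)} = 3 W^{2}$
$U{\left(f \right)} = -9 + \frac{2 + f}{75 + f}$ ($U{\left(f \right)} = -9 + \frac{f + 2}{f + 3 \cdot 5^{2}} = -9 + \frac{2 + f}{f + 3 \cdot 25} = -9 + \frac{2 + f}{f + 75} = -9 + \frac{2 + f}{75 + f}$)
$\frac{394}{-160} + \frac{292}{U{\left(10 \right)}} = \frac{394}{-160} + \frac{292}{\frac{1}{75 + 10} \left(-673 - 80\right)} = 394 \left(- \frac{1}{160}\right) + \frac{292}{\frac{1}{85} \left(-673 - 80\right)} = - \frac{197}{80} + \frac{292}{\frac{1}{85} \left(-753\right)} = - \frac{197}{80} + \frac{292}{- \frac{753}{85}} = - \frac{197}{80} + 292 \left(- \frac{85}{753}\right) = - \frac{197}{80} - \frac{24820}{753} = - \frac{2133941}{60240}$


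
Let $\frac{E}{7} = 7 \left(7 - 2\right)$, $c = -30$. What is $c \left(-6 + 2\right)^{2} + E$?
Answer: $-235$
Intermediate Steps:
$E = 245$ ($E = 7 \cdot 7 \left(7 - 2\right) = 7 \cdot 7 \cdot 5 = 7 \cdot 35 = 245$)
$c \left(-6 + 2\right)^{2} + E = - 30 \left(-6 + 2\right)^{2} + 245 = - 30 \left(-4\right)^{2} + 245 = \left(-30\right) 16 + 245 = -480 + 245 = -235$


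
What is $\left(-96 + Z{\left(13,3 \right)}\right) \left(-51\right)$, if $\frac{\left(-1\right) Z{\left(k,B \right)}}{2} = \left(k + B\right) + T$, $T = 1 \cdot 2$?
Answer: $6732$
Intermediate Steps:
$T = 2$
$Z{\left(k,B \right)} = -4 - 2 B - 2 k$ ($Z{\left(k,B \right)} = - 2 \left(\left(k + B\right) + 2\right) = - 2 \left(\left(B + k\right) + 2\right) = - 2 \left(2 + B + k\right) = -4 - 2 B - 2 k$)
$\left(-96 + Z{\left(13,3 \right)}\right) \left(-51\right) = \left(-96 - 36\right) \left(-51\right) = \left(-132\right) \left(-51\right) = 6732$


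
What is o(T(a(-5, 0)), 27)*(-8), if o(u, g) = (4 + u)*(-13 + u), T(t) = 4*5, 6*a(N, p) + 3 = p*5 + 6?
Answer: -1344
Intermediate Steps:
a(N, p) = ½ + 5*p/6 (a(N, p) = -½ + (p*5 + 6)/6 = -½ + (5*p + 6)/6 = -½ + (6 + 5*p)/6 = -½ + (1 + 5*p/6) = ½ + 5*p/6)
T(t) = 20
o(u, g) = (-13 + u)*(4 + u)
o(T(a(-5, 0)), 27)*(-8) = (-52 + 20² - 9*20)*(-8) = (-52 + 400 - 180)*(-8) = 168*(-8) = -1344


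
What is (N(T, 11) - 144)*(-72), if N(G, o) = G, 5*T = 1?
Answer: 51768/5 ≈ 10354.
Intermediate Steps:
T = ⅕ (T = (⅕)*1 = ⅕ ≈ 0.20000)
(N(T, 11) - 144)*(-72) = (⅕ - 144)*(-72) = -719/5*(-72) = 51768/5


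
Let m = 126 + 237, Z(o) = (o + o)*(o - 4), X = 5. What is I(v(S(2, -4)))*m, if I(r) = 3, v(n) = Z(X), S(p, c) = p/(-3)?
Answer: 1089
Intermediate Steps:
Z(o) = 2*o*(-4 + o) (Z(o) = (2*o)*(-4 + o) = 2*o*(-4 + o))
S(p, c) = -p/3 (S(p, c) = p*(-⅓) = -p/3)
m = 363
v(n) = 10 (v(n) = 2*5*(-4 + 5) = 2*5*1 = 10)
I(v(S(2, -4)))*m = 3*363 = 1089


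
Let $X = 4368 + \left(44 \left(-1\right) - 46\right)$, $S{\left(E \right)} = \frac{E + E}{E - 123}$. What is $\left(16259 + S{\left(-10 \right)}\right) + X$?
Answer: $\frac{2731441}{133} \approx 20537.0$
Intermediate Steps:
$S{\left(E \right)} = \frac{2 E}{-123 + E}$
$X = 4278$ ($X = 4368 - 90 = 4278$)
$\left(16259 + S{\left(-10 \right)}\right) + X = \left(16259 + 2 \left(-10\right) \frac{1}{-123 - 10}\right) + 4278 = \left(16259 + 2 \left(-10\right) \frac{1}{-133}\right) + 4278 = \left(16259 + 2 \left(-10\right) \left(- \frac{1}{133}\right)\right) + 4278 = \left(16259 + \frac{20}{133}\right) + 4278 = \frac{2162467}{133} + 4278 = \frac{2731441}{133}$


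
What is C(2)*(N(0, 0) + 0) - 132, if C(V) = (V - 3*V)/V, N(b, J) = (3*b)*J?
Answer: -132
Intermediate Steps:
N(b, J) = 3*J*b
C(V) = -2 (C(V) = (-2*V)/V = -2)
C(2)*(N(0, 0) + 0) - 132 = -2*(3*0*0 + 0) - 132 = -2*(0 + 0) - 132 = -2*0 - 132 = 0 - 132 = -132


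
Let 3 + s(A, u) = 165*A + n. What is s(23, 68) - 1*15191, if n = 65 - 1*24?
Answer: -11358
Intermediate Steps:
n = 41 (n = 65 - 24 = 41)
s(A, u) = 38 + 165*A (s(A, u) = -3 + (165*A + 41) = -3 + (41 + 165*A) = 38 + 165*A)
s(23, 68) - 1*15191 = (38 + 165*23) - 1*15191 = (38 + 3795) - 15191 = 3833 - 15191 = -11358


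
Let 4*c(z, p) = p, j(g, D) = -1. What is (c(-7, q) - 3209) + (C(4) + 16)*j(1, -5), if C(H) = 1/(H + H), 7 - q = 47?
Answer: -25881/8 ≈ -3235.1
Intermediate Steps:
q = -40 (q = 7 - 1*47 = 7 - 47 = -40)
C(H) = 1/(2*H)
c(z, p) = p/4
(c(-7, q) - 3209) + (C(4) + 16)*j(1, -5) = ((¼)*(-40) - 3209) + ((½)/4 + 16)*(-1) = (-10 - 3209) + ((½)*(¼) + 16)*(-1) = -3219 + (⅛ + 16)*(-1) = -3219 + (129/8)*(-1) = -3219 - 129/8 = -25881/8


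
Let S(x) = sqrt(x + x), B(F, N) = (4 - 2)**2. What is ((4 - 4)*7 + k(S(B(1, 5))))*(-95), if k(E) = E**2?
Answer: -760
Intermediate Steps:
B(F, N) = 4 (B(F, N) = 2**2 = 4)
S(x) = sqrt(2)*sqrt(x) (S(x) = sqrt(2*x) = sqrt(2)*sqrt(x))
((4 - 4)*7 + k(S(B(1, 5))))*(-95) = ((4 - 4)*7 + (sqrt(2)*sqrt(4))**2)*(-95) = (0*7 + (sqrt(2)*2)**2)*(-95) = (0 + (2*sqrt(2))**2)*(-95) = (0 + 8)*(-95) = 8*(-95) = -760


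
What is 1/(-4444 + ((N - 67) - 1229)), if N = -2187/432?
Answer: -16/91921 ≈ -0.00017406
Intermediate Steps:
N = -81/16 (N = -2187*1/432 = -81/16 ≈ -5.0625)
1/(-4444 + ((N - 67) - 1229)) = 1/(-4444 + ((-81/16 - 67) - 1229)) = 1/(-4444 + (-1153/16 - 1229)) = 1/(-4444 - 20817/16) = 1/(-91921/16) = -16/91921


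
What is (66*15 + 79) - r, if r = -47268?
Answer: 48337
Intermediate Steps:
(66*15 + 79) - r = (66*15 + 79) - 1*(-47268) = (990 + 79) + 47268 = 1069 + 47268 = 48337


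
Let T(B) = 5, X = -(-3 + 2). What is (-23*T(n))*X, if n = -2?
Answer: -115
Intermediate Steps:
X = 1 (X = -1*(-1) = 1)
(-23*T(n))*X = -23*5*1 = -115*1 = -115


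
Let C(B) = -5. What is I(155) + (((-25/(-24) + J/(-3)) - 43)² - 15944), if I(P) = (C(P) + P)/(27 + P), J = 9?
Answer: -729731573/52416 ≈ -13922.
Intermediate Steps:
I(P) = (-5 + P)/(27 + P)
I(155) + (((-25/(-24) + J/(-3)) - 43)² - 15944) = (-5 + 155)/(27 + 155) + (((-25/(-24) + 9/(-3)) - 43)² - 15944) = 150/182 + (((-25*(-1/24) + 9*(-⅓)) - 43)² - 15944) = (1/182)*150 + (((25/24 - 3) - 43)² - 15944) = 75/91 + ((-47/24 - 43)² - 15944) = 75/91 + ((-1079/24)² - 15944) = 75/91 + (1164241/576 - 15944) = 75/91 - 8019503/576 = -729731573/52416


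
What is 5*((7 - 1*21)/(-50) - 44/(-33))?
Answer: 121/15 ≈ 8.0667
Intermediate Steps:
5*((7 - 1*21)/(-50) - 44/(-33)) = 5*((7 - 21)*(-1/50) - 44*(-1/33)) = 5*(-14*(-1/50) + 4/3) = 5*(7/25 + 4/3) = 5*(121/75) = 121/15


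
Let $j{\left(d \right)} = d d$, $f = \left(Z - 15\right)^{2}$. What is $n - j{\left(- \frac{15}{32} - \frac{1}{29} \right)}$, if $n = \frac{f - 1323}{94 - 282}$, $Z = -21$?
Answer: $- \frac{4437191}{40475648} \approx -0.10963$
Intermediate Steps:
$f = 1296$ ($f = \left(-21 - 15\right)^{2} = \left(-36\right)^{2} = 1296$)
$n = \frac{27}{188}$ ($n = \frac{1296 - 1323}{94 - 282} = - \frac{27}{-188} = \left(-27\right) \left(- \frac{1}{188}\right) = \frac{27}{188} \approx 0.14362$)
$j{\left(d \right)} = d^{2}$
$n - j{\left(- \frac{15}{32} - \frac{1}{29} \right)} = \frac{27}{188} - \left(- \frac{15}{32} - \frac{1}{29}\right)^{2} = \frac{27}{188} - \left(- \frac{467}{928}\right)^{2} = \frac{27}{188} - \frac{218089}{861184} = - \frac{4437191}{40475648}$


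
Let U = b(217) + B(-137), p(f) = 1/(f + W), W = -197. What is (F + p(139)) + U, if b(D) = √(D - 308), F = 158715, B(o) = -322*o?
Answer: 11764081/58 + I*√91 ≈ 2.0283e+5 + 9.5394*I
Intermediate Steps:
p(f) = 1/(-197 + f) (p(f) = 1/(f - 197) = 1/(-197 + f))
b(D) = √(-308 + D)
U = 44114 + I*√91 (U = √(-308 + 217) - 322*(-137) = √(-91) + 44114 = I*√91 + 44114 = 44114 + I*√91 ≈ 44114.0 + 9.5394*I)
(F + p(139)) + U = (158715 + 1/(-197 + 139)) + (44114 + I*√91) = (158715 + 1/(-58)) + (44114 + I*√91) = (158715 - 1/58) + (44114 + I*√91) = 9205469/58 + (44114 + I*√91) = 11764081/58 + I*√91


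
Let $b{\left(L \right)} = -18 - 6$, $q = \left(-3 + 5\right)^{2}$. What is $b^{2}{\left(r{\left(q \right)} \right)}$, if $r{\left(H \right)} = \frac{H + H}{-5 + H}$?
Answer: $576$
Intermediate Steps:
$q = 4$ ($q = 2^{2} = 4$)
$r{\left(H \right)} = \frac{2 H}{-5 + H}$
$b{\left(L \right)} = -24$ ($b{\left(L \right)} = -18 - 6 = -24$)
$b^{2}{\left(r{\left(q \right)} \right)} = \left(-24\right)^{2} = 576$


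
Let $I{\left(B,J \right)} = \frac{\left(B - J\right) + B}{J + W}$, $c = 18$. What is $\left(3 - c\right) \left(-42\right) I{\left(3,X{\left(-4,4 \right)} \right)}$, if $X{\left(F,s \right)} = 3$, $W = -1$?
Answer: $945$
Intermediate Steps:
$I{\left(B,J \right)} = \frac{- J + 2 B}{-1 + J}$ ($I{\left(B,J \right)} = \frac{\left(B - J\right) + B}{J - 1} = \frac{- J + 2 B}{-1 + J}$)
$\left(3 - c\right) \left(-42\right) I{\left(3,X{\left(-4,4 \right)} \right)} = \left(3 - 18\right) \left(-42\right) \frac{\left(-1\right) 3 + 2 \cdot 3}{-1 + 3} = \left(3 - 18\right) \left(-42\right) \frac{-3 + 6}{2} = \left(-15\right) \left(-42\right) \frac{1}{2} \cdot 3 = 630 \cdot \frac{3}{2} = 945$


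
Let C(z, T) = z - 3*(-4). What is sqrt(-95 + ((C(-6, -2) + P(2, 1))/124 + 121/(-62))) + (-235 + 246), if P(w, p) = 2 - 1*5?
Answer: 11 + I*sqrt(372589)/62 ≈ 11.0 + 9.8452*I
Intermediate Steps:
P(w, p) = -3 (P(w, p) = 2 - 5 = -3)
C(z, T) = 12 + z (C(z, T) = z + 12 = 12 + z)
sqrt(-95 + ((C(-6, -2) + P(2, 1))/124 + 121/(-62))) + (-235 + 246) = sqrt(-95 + (((12 - 6) - 3)/124 + 121/(-62))) + (-235 + 246) = sqrt(-95 + ((6 - 3)*(1/124) + 121*(-1/62))) + 11 = sqrt(-95 + (3*(1/124) - 121/62)) + 11 = sqrt(-95 + (3/124 - 121/62)) + 11 = sqrt(-95 - 239/124) + 11 = sqrt(-12019/124) + 11 = I*sqrt(372589)/62 + 11 = 11 + I*sqrt(372589)/62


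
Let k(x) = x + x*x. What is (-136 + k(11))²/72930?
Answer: 8/36465 ≈ 0.00021939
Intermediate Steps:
k(x) = x + x²
(-136 + k(11))²/72930 = (-136 + 11*(1 + 11))²/72930 = (-136 + 11*12)²*(1/72930) = (-136 + 132)²*(1/72930) = (-4)²*(1/72930) = 16*(1/72930) = 8/36465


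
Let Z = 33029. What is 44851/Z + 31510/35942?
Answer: 1326389216/593564159 ≈ 2.2346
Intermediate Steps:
44851/Z + 31510/35942 = 44851/33029 + 31510/35942 = 44851*(1/33029) + 31510*(1/35942) = 44851/33029 + 15755/17971 = 1326389216/593564159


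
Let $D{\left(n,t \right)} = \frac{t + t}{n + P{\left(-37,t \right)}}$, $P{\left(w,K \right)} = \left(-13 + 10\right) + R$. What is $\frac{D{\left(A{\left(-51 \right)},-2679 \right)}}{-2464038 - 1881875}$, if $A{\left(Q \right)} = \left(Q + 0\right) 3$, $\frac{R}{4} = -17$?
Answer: $- \frac{2679}{486742256} \approx -5.5039 \cdot 10^{-6}$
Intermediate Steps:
$R = -68$ ($R = 4 \left(-17\right) = -68$)
$P{\left(w,K \right)} = -71$ ($P{\left(w,K \right)} = \left(-13 + 10\right) - 68 = -3 - 68 = -71$)
$A{\left(Q \right)} = 3 Q$ ($A{\left(Q \right)} = Q 3 = 3 Q$)
$D{\left(n,t \right)} = \frac{2 t}{-71 + n}$ ($D{\left(n,t \right)} = \frac{t + t}{n - 71} = \frac{2 t}{-71 + n}$)
$\frac{D{\left(A{\left(-51 \right)},-2679 \right)}}{-2464038 - 1881875} = \frac{2 \left(-2679\right) \frac{1}{-71 + 3 \left(-51\right)}}{-2464038 - 1881875} = \frac{2 \left(-2679\right) \frac{1}{-71 - 153}}{-2464038 - 1881875} = \frac{2 \left(-2679\right) \frac{1}{-224}}{-4345913} = 2 \left(-2679\right) \left(- \frac{1}{224}\right) \left(- \frac{1}{4345913}\right) = \frac{2679}{112} \left(- \frac{1}{4345913}\right) = - \frac{2679}{486742256}$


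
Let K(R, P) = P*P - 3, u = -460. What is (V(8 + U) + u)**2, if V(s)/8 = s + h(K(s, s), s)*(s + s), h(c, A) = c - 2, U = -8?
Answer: 211600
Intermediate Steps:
K(R, P) = -3 + P**2 (K(R, P) = P**2 - 3 = -3 + P**2)
h(c, A) = -2 + c
V(s) = 8*s + 16*s*(-5 + s**2) (V(s) = 8*(s + (-2 + (-3 + s**2))*(s + s)) = 8*(s + (-5 + s**2)*(2*s)) = 8*(s + 2*s*(-5 + s**2)) = 8*s + 16*s*(-5 + s**2))
(V(8 + U) + u)**2 = ((-72*(8 - 8) + 16*(8 - 8)**3) - 460)**2 = ((-72*0 + 16*0**3) - 460)**2 = ((0 + 16*0) - 460)**2 = ((0 + 0) - 460)**2 = (0 - 460)**2 = (-460)**2 = 211600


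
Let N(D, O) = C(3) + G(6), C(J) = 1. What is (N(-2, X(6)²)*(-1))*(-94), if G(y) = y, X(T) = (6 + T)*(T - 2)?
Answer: 658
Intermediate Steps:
X(T) = (-2 + T)*(6 + T) (X(T) = (6 + T)*(-2 + T) = (-2 + T)*(6 + T))
N(D, O) = 7 (N(D, O) = 1 + 6 = 7)
(N(-2, X(6)²)*(-1))*(-94) = (7*(-1))*(-94) = -7*(-94) = 658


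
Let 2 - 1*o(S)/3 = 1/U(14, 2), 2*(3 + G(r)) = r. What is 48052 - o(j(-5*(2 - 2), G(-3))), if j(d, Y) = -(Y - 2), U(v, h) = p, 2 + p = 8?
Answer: 96093/2 ≈ 48047.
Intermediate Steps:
p = 6 (p = -2 + 8 = 6)
G(r) = -3 + r/2
U(v, h) = 6
j(d, Y) = 2 - Y (j(d, Y) = -(-2 + Y) = 2 - Y)
o(S) = 11/2 (o(S) = 6 - 3/6 = 6 - 3*⅙ = 6 - ½ = 11/2)
48052 - o(j(-5*(2 - 2), G(-3))) = 48052 - 1*11/2 = 48052 - 11/2 = 96093/2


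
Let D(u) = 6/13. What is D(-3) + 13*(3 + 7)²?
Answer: 16906/13 ≈ 1300.5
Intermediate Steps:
D(u) = 6/13 (D(u) = 6*(1/13) = 6/13)
D(-3) + 13*(3 + 7)² = 6/13 + 13*(3 + 7)² = 6/13 + 13*10² = 6/13 + 13*100 = 6/13 + 1300 = 16906/13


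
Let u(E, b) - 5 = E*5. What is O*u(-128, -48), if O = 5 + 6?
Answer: -6985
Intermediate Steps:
u(E, b) = 5 + 5*E (u(E, b) = 5 + E*5 = 5 + 5*E)
O = 11
O*u(-128, -48) = 11*(5 + 5*(-128)) = 11*(5 - 640) = 11*(-635) = -6985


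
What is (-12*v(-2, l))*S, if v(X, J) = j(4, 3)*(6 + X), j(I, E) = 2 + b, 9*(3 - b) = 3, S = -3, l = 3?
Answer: 672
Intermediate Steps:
b = 8/3 (b = 3 - ⅑*3 = 3 - ⅓ = 8/3 ≈ 2.6667)
j(I, E) = 14/3 (j(I, E) = 2 + 8/3 = 14/3)
v(X, J) = 28 + 14*X/3 (v(X, J) = 14*(6 + X)/3 = 28 + 14*X/3)
(-12*v(-2, l))*S = -12*(28 + (14/3)*(-2))*(-3) = -12*(28 - 28/3)*(-3) = -12*56/3*(-3) = -224*(-3) = 672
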